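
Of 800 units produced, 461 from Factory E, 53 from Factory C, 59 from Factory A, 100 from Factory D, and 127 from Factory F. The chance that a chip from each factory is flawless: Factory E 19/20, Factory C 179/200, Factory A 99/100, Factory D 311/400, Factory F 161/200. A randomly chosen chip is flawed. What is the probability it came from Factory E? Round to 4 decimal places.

Taking complements, P(flawed | each) = Factory E 0.05, Factory C 0.105, Factory A 0.01, Factory D 0.2225, Factory F 0.195.
Compute prior × likelihood for every hypothesis:
  Factory E: 0.57625 × 0.05 = 0.0288125
  Factory C: 0.06625 × 0.105 = 0.00695625
  Factory A: 0.07375 × 0.01 = 0.0007375
  Factory D: 0.125 × 0.2225 = 0.0278125
  Factory F: 0.15875 × 0.195 = 0.03095625
Total = 0.095275.
P(Factory E | evidence) = 0.0288125 / 0.095275 ≈ 0.3024.

0.3024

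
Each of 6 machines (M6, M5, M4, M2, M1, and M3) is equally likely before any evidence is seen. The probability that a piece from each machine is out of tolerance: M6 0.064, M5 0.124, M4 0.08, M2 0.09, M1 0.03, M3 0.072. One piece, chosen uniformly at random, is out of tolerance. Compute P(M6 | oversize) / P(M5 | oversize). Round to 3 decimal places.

0.516

With a uniform prior (1/6 each), posterior ∝ likelihood:
  M6: 0.064
  M5: 0.124
  M4: 0.08
  M2: 0.09
  M1: 0.03
  M3: 0.072
Normalizing constant = 0.46.
The ratio is 0.064 / 0.124 (the normalizer cancels) = 0.516.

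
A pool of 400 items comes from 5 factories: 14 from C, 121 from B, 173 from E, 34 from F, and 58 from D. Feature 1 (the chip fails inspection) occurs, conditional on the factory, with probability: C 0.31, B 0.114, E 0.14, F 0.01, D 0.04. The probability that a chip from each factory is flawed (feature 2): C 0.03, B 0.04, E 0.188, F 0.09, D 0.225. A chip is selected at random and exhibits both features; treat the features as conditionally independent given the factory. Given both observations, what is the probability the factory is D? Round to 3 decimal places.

Unnormalized posteriors (prior × likelihood):
  C: 0.035 × 0.31 × 0.03 = 0.0003255
  B: 0.3025 × 0.114 × 0.04 = 0.0013794
  E: 0.4325 × 0.14 × 0.188 = 0.0113834
  F: 0.085 × 0.01 × 0.09 = 0.0000765
  D: 0.145 × 0.04 × 0.225 = 0.001305
Total = 0.0144698.
P(D | evidence) = 0.001305 / 0.0144698 ≈ 0.090.

0.090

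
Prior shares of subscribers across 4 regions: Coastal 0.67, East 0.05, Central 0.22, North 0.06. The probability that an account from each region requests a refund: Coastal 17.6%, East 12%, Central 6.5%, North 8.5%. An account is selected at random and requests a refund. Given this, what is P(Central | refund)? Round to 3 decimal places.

Compute prior × likelihood for every hypothesis:
  Coastal: 0.67 × 0.176 = 0.11792
  East: 0.05 × 0.12 = 0.006
  Central: 0.22 × 0.065 = 0.0143
  North: 0.06 × 0.085 = 0.0051
Sum = 0.14332.
P(Central | evidence) = 0.0143 / 0.14332 ≈ 0.100.

0.100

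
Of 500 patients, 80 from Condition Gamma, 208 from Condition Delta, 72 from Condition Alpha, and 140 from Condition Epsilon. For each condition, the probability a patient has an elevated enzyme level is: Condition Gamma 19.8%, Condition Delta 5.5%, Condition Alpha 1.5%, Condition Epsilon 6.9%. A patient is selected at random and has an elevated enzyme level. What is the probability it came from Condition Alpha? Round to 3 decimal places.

Compute prior × likelihood for every hypothesis:
  Condition Gamma: 0.16 × 0.198 = 0.03168
  Condition Delta: 0.416 × 0.055 = 0.02288
  Condition Alpha: 0.144 × 0.015 = 0.00216
  Condition Epsilon: 0.28 × 0.069 = 0.01932
Normalizing constant = 0.07604.
P(Condition Alpha | evidence) = 0.00216 / 0.07604 ≈ 0.028.

0.028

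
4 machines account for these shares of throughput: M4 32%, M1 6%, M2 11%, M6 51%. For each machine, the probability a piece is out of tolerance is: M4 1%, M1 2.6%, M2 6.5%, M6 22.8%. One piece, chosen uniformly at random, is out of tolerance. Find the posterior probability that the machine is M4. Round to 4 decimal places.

By Bayes' rule, posterior ∝ prior × likelihood:
  M4: 0.32 × 0.01 = 0.0032
  M1: 0.06 × 0.026 = 0.00156
  M2: 0.11 × 0.065 = 0.00715
  M6: 0.51 × 0.228 = 0.11628
Sum = 0.12819.
P(M4 | evidence) = 0.0032 / 0.12819 ≈ 0.0250.

0.0250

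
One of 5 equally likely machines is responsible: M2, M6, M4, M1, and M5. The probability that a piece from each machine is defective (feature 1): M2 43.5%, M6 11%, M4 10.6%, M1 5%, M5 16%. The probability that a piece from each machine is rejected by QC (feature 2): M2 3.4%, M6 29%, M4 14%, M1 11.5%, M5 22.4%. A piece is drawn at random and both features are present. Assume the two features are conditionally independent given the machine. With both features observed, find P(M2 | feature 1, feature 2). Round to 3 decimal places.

0.143

Since the prior is uniform, the posterior is proportional to the likelihood:
  M2: 0.435 × 0.034 = 0.01479
  M6: 0.11 × 0.29 = 0.0319
  M4: 0.106 × 0.14 = 0.01484
  M1: 0.05 × 0.115 = 0.00575
  M5: 0.16 × 0.224 = 0.03584
Normalizing constant = 0.10312.
P(M2 | evidence) = 0.01479 / 0.10312 ≈ 0.143.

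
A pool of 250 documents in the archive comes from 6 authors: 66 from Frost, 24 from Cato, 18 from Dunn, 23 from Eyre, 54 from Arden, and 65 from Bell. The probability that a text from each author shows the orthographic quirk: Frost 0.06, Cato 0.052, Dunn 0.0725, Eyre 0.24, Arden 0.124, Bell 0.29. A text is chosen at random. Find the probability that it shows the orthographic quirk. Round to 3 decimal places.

0.150

Prior × likelihood for each hypothesis:
  Frost: 0.264 × 0.06 = 0.01584
  Cato: 0.096 × 0.052 = 0.004992
  Dunn: 0.072 × 0.0725 = 0.00522
  Eyre: 0.092 × 0.24 = 0.02208
  Arden: 0.216 × 0.124 = 0.026784
  Bell: 0.26 × 0.29 = 0.0754
P(quirk) = 0.01584 + 0.004992 + 0.00522 + 0.02208 + 0.026784 + 0.0754 = 0.150316 → 0.150.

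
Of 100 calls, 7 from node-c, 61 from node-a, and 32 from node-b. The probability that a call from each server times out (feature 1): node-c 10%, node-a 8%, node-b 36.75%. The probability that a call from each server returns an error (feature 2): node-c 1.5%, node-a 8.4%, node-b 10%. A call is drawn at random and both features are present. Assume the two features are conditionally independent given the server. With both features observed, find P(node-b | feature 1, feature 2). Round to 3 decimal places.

0.737

Prior × likelihood for each hypothesis:
  node-c: 0.07 × 0.1 × 0.015 = 0.000105
  node-a: 0.61 × 0.08 × 0.084 = 0.0040992
  node-b: 0.32 × 0.3675 × 0.1 = 0.01176
Total = 0.0159642.
P(node-b | evidence) = 0.01176 / 0.0159642 ≈ 0.737.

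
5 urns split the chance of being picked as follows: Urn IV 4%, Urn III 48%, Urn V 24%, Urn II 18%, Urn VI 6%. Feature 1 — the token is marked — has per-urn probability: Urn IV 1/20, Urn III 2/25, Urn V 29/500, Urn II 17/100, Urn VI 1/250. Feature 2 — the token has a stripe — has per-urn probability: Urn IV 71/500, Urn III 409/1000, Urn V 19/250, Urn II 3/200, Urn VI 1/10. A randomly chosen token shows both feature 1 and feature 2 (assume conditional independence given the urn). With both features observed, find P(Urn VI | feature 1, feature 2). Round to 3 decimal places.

0.001

Compute prior × likelihood for every hypothesis:
  Urn IV: 0.04 × 0.05 × 0.142 = 0.000284
  Urn III: 0.48 × 0.08 × 0.409 = 0.0157056
  Urn V: 0.24 × 0.058 × 0.076 = 0.00105792
  Urn II: 0.18 × 0.17 × 0.015 = 0.000459
  Urn VI: 0.06 × 0.004 × 0.1 = 0.000024
Total = 0.01753052.
P(Urn VI | evidence) = 0.000024 / 0.01753052 ≈ 0.001.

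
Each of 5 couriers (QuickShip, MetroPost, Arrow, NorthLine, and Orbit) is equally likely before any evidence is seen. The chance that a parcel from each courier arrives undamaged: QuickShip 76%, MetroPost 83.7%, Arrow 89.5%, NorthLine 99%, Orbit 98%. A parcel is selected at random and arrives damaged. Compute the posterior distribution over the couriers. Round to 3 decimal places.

QuickShip 0.446, MetroPost 0.303, Arrow 0.195, NorthLine 0.019, Orbit 0.037

Taking complements, P(damaged | each) = QuickShip 0.24, MetroPost 0.163, Arrow 0.105, NorthLine 0.01, Orbit 0.02.
With a uniform prior (1/5 each), posterior ∝ likelihood:
  QuickShip: 0.24
  MetroPost: 0.163
  Arrow: 0.105
  NorthLine: 0.01
  Orbit: 0.02
Sum = 0.538.
P(QuickShip | damaged) = 0.24/0.538 ≈ 0.446
P(MetroPost | damaged) = 0.163/0.538 ≈ 0.303
P(Arrow | damaged) = 0.105/0.538 ≈ 0.195
P(NorthLine | damaged) = 0.01/0.538 ≈ 0.019
P(Orbit | damaged) = 0.02/0.538 ≈ 0.037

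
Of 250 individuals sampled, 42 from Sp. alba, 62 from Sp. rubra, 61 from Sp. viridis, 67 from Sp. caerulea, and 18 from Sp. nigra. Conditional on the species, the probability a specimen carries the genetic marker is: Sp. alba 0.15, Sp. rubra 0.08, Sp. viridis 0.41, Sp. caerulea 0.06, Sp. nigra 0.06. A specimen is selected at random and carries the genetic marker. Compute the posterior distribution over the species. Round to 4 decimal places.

Sp. alba 0.1523, Sp. rubra 0.1199, Sp. viridis 0.6045, Sp. caerulea 0.0972, Sp. nigra 0.0261

Prior × likelihood for each hypothesis:
  Sp. alba: 0.168 × 0.15 = 0.0252
  Sp. rubra: 0.248 × 0.08 = 0.01984
  Sp. viridis: 0.244 × 0.41 = 0.10004
  Sp. caerulea: 0.268 × 0.06 = 0.01608
  Sp. nigra: 0.072 × 0.06 = 0.00432
Normalizing constant = 0.16548.
P(Sp. alba | marker) = 0.0252/0.16548 ≈ 0.1523
P(Sp. rubra | marker) = 0.01984/0.16548 ≈ 0.1199
P(Sp. viridis | marker) = 0.10004/0.16548 ≈ 0.6045
P(Sp. caerulea | marker) = 0.01608/0.16548 ≈ 0.0972
P(Sp. nigra | marker) = 0.00432/0.16548 ≈ 0.0261
(Check: 0.1523+0.1199+0.6045+0.0972+0.0261 = 1.0000.)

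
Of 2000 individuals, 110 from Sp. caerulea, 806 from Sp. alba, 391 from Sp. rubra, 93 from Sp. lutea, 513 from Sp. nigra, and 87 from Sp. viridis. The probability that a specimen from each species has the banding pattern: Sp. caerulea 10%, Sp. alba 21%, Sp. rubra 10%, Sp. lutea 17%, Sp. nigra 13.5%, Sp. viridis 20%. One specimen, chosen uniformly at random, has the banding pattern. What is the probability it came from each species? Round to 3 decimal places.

Sp. caerulea 0.034, Sp. alba 0.526, Sp. rubra 0.121, Sp. lutea 0.049, Sp. nigra 0.215, Sp. viridis 0.054

Prior × likelihood for each hypothesis:
  Sp. caerulea: 0.055 × 0.1 = 0.0055
  Sp. alba: 0.403 × 0.21 = 0.08463
  Sp. rubra: 0.1955 × 0.1 = 0.01955
  Sp. lutea: 0.0465 × 0.17 = 0.007905
  Sp. nigra: 0.2565 × 0.135 = 0.0346275
  Sp. viridis: 0.0435 × 0.2 = 0.0087
Normalizing constant = 0.1609125.
P(Sp. caerulea | banded) = 0.0055/0.1609125 ≈ 0.034
P(Sp. alba | banded) = 0.08463/0.1609125 ≈ 0.526
P(Sp. rubra | banded) = 0.01955/0.1609125 ≈ 0.121
P(Sp. lutea | banded) = 0.007905/0.1609125 ≈ 0.049
P(Sp. nigra | banded) = 0.0346275/0.1609125 ≈ 0.215
P(Sp. viridis | banded) = 0.0087/0.1609125 ≈ 0.054
(Check: 0.034+0.526+0.121+0.049+0.215+0.054 = 0.999.)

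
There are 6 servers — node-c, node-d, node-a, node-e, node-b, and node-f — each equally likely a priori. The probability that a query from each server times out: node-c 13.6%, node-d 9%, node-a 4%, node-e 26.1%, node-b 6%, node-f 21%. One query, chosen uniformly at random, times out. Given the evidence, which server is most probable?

node-e

With a uniform prior (1/6 each), posterior ∝ likelihood:
  node-c: 0.136
  node-d: 0.09
  node-a: 0.04
  node-e: 0.261
  node-b: 0.06
  node-f: 0.21
Total = 0.797.
Largest term belongs to node-e, so node-e is most probable.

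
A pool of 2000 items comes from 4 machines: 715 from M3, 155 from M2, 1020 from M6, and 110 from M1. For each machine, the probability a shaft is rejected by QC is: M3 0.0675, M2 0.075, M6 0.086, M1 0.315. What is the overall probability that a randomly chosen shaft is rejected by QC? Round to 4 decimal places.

Prior × likelihood for each hypothesis:
  M3: 0.3575 × 0.0675 = 0.02413125
  M2: 0.0775 × 0.075 = 0.0058125
  M6: 0.51 × 0.086 = 0.04386
  M1: 0.055 × 0.315 = 0.017325
P(rejected) = 0.02413125 + 0.0058125 + 0.04386 + 0.017325 = 0.09112875 → 0.0911.

0.0911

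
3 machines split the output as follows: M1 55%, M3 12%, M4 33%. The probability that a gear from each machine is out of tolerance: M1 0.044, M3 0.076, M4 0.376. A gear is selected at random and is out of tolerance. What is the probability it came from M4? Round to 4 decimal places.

By Bayes' rule, posterior ∝ prior × likelihood:
  M1: 0.55 × 0.044 = 0.0242
  M3: 0.12 × 0.076 = 0.00912
  M4: 0.33 × 0.376 = 0.12408
Sum = 0.1574.
P(M4 | evidence) = 0.12408 / 0.1574 ≈ 0.7883.

0.7883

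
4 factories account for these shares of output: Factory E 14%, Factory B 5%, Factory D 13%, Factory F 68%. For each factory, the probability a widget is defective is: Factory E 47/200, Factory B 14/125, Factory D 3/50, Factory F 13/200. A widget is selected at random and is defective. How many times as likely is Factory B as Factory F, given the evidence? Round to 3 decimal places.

By Bayes' rule, posterior ∝ prior × likelihood:
  Factory E: 0.14 × 0.235 = 0.0329
  Factory B: 0.05 × 0.112 = 0.0056
  Factory D: 0.13 × 0.06 = 0.0078
  Factory F: 0.68 × 0.065 = 0.0442
Sum = 0.0905.
The ratio is 0.0056 / 0.0442 (the normalizer cancels) = 0.127.

0.127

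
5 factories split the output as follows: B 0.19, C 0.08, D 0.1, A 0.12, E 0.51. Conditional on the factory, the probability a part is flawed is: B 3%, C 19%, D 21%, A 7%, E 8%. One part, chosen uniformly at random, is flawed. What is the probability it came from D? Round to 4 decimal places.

0.2305

Compute prior × likelihood for every hypothesis:
  B: 0.19 × 0.03 = 0.0057
  C: 0.08 × 0.19 = 0.0152
  D: 0.1 × 0.21 = 0.021
  A: 0.12 × 0.07 = 0.0084
  E: 0.51 × 0.08 = 0.0408
Total = 0.0911.
P(D | evidence) = 0.021 / 0.0911 ≈ 0.2305.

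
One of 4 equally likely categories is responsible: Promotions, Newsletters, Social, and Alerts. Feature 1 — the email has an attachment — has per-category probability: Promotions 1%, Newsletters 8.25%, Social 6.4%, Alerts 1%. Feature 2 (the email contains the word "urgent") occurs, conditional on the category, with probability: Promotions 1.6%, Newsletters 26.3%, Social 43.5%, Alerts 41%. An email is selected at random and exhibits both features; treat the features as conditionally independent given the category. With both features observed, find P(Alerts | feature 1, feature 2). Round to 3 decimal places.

With a uniform prior (1/4 each), posterior ∝ likelihood:
  Promotions: 0.01 × 0.016 = 0.00016
  Newsletters: 0.0825 × 0.263 = 0.0216975
  Social: 0.064 × 0.435 = 0.02784
  Alerts: 0.01 × 0.41 = 0.0041
Total = 0.0537975.
P(Alerts | evidence) = 0.0041 / 0.0537975 ≈ 0.076.

0.076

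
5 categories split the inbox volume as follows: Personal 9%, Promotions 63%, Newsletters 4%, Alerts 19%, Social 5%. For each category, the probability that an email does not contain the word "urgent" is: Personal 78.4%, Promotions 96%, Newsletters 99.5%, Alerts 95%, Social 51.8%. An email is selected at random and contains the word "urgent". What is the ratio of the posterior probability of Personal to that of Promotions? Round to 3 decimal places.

0.771

Taking complements, P(urgent-flag | each) = Personal 0.216, Promotions 0.04, Newsletters 0.005, Alerts 0.05, Social 0.482.
By Bayes' rule, posterior ∝ prior × likelihood:
  Personal: 0.09 × 0.216 = 0.01944
  Promotions: 0.63 × 0.04 = 0.0252
  Newsletters: 0.04 × 0.005 = 0.0002
  Alerts: 0.19 × 0.05 = 0.0095
  Social: 0.05 × 0.482 = 0.0241
Normalizing constant = 0.07844.
The ratio is 0.01944 / 0.0252 (the normalizer cancels) = 0.771.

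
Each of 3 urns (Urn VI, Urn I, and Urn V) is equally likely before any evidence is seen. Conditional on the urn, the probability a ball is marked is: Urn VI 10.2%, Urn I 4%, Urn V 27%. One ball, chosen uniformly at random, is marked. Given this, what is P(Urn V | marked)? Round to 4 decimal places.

0.6553

With a uniform prior (1/3 each), posterior ∝ likelihood:
  Urn VI: 0.102
  Urn I: 0.04
  Urn V: 0.27
Sum = 0.412.
P(Urn V | evidence) = 0.27 / 0.412 ≈ 0.6553.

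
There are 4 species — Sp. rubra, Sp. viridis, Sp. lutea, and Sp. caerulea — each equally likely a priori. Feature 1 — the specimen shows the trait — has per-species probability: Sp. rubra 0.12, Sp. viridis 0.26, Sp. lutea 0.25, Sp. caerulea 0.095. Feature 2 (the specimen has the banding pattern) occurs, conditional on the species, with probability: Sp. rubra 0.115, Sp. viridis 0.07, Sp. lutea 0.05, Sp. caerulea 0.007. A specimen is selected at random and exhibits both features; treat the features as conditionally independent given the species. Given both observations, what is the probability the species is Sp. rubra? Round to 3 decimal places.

0.306

With a uniform prior (1/4 each), posterior ∝ likelihood:
  Sp. rubra: 0.12 × 0.115 = 0.0138
  Sp. viridis: 0.26 × 0.07 = 0.0182
  Sp. lutea: 0.25 × 0.05 = 0.0125
  Sp. caerulea: 0.095 × 0.007 = 0.000665
Total = 0.045165.
P(Sp. rubra | evidence) = 0.0138 / 0.045165 ≈ 0.306.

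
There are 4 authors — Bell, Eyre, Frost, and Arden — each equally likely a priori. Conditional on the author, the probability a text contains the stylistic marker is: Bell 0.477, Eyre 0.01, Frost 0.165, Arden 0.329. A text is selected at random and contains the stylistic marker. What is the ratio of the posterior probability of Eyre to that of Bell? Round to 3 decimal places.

Since the prior is uniform, the posterior is proportional to the likelihood:
  Bell: 0.477
  Eyre: 0.01
  Frost: 0.165
  Arden: 0.329
Sum = 0.981.
The ratio is 0.01 / 0.477 (the normalizer cancels) = 0.021.

0.021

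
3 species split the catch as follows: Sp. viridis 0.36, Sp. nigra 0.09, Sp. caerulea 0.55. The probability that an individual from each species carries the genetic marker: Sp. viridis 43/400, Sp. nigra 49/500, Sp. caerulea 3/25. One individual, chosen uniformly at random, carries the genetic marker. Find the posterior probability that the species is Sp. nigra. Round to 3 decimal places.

0.078

Unnormalized posteriors (prior × likelihood):
  Sp. viridis: 0.36 × 0.1075 = 0.0387
  Sp. nigra: 0.09 × 0.098 = 0.00882
  Sp. caerulea: 0.55 × 0.12 = 0.066
Sum = 0.11352.
P(Sp. nigra | evidence) = 0.00882 / 0.11352 ≈ 0.078.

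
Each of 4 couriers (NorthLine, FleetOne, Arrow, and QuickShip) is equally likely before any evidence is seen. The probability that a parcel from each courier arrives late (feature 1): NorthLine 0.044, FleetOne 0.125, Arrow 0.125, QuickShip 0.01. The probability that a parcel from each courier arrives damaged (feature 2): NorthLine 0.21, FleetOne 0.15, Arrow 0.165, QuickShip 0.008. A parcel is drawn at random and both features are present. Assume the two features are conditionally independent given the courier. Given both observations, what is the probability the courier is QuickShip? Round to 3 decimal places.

With a uniform prior (1/4 each), posterior ∝ likelihood:
  NorthLine: 0.044 × 0.21 = 0.00924
  FleetOne: 0.125 × 0.15 = 0.01875
  Arrow: 0.125 × 0.165 = 0.020625
  QuickShip: 0.01 × 0.008 = 0.00008
Sum = 0.048695.
P(QuickShip | evidence) = 0.00008 / 0.048695 ≈ 0.002.

0.002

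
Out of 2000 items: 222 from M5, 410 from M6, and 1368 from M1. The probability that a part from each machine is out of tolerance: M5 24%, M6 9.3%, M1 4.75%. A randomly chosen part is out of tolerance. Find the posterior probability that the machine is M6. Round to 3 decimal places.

0.244

Prior × likelihood for each hypothesis:
  M5: 0.111 × 0.24 = 0.02664
  M6: 0.205 × 0.093 = 0.019065
  M1: 0.684 × 0.0475 = 0.03249
Total = 0.078195.
P(M6 | evidence) = 0.019065 / 0.078195 ≈ 0.244.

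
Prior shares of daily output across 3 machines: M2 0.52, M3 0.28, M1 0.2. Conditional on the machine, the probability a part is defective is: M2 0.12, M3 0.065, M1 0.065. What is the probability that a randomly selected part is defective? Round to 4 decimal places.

0.0936

Unnormalized posteriors (prior × likelihood):
  M2: 0.52 × 0.12 = 0.0624
  M3: 0.28 × 0.065 = 0.0182
  M1: 0.2 × 0.065 = 0.013
P(defective) = 0.0624 + 0.0182 + 0.013 = 0.0936 → 0.0936.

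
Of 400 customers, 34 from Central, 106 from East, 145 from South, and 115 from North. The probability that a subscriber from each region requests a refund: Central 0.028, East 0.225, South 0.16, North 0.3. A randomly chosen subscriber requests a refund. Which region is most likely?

North

By Bayes' rule, posterior ∝ prior × likelihood:
  Central: 0.085 × 0.028 = 0.00238
  East: 0.265 × 0.225 = 0.059625
  South: 0.3625 × 0.16 = 0.058
  North: 0.2875 × 0.3 = 0.08625
Sum = 0.206255.
Largest term belongs to North, so North is most probable.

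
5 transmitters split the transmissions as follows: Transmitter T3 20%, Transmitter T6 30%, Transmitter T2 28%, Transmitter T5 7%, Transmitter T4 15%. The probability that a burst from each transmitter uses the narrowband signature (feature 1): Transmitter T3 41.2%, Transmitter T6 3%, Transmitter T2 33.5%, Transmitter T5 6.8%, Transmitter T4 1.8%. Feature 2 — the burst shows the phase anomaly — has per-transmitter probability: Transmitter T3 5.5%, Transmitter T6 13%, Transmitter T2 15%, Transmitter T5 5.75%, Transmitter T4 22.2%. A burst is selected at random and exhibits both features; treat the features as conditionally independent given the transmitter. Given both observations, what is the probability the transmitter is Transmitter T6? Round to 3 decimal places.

Prior × likelihood for each hypothesis:
  Transmitter T3: 0.2 × 0.412 × 0.055 = 0.004532
  Transmitter T6: 0.3 × 0.03 × 0.13 = 0.00117
  Transmitter T2: 0.28 × 0.335 × 0.15 = 0.01407
  Transmitter T5: 0.07 × 0.068 × 0.0575 = 0.0002737
  Transmitter T4: 0.15 × 0.018 × 0.222 = 0.0005994
Normalizing constant = 0.0206451.
P(Transmitter T6 | evidence) = 0.00117 / 0.0206451 ≈ 0.057.

0.057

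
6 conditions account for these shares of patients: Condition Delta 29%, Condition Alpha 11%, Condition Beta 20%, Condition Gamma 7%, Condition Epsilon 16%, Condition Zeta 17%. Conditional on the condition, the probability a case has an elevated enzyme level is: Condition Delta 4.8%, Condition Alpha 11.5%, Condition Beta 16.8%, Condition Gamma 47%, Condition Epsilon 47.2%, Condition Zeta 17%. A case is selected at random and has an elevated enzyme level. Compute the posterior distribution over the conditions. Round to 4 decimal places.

Condition Delta 0.0705, Condition Alpha 0.0641, Condition Beta 0.1701, Condition Gamma 0.1666, Condition Epsilon 0.3824, Condition Zeta 0.1463

Prior × likelihood for each hypothesis:
  Condition Delta: 0.29 × 0.048 = 0.01392
  Condition Alpha: 0.11 × 0.115 = 0.01265
  Condition Beta: 0.2 × 0.168 = 0.0336
  Condition Gamma: 0.07 × 0.47 = 0.0329
  Condition Epsilon: 0.16 × 0.472 = 0.07552
  Condition Zeta: 0.17 × 0.17 = 0.0289
Sum = 0.19749.
P(Condition Delta | elevated) = 0.01392/0.19749 ≈ 0.0705
P(Condition Alpha | elevated) = 0.01265/0.19749 ≈ 0.0641
P(Condition Beta | elevated) = 0.0336/0.19749 ≈ 0.1701
P(Condition Gamma | elevated) = 0.0329/0.19749 ≈ 0.1666
P(Condition Epsilon | elevated) = 0.07552/0.19749 ≈ 0.3824
P(Condition Zeta | elevated) = 0.0289/0.19749 ≈ 0.1463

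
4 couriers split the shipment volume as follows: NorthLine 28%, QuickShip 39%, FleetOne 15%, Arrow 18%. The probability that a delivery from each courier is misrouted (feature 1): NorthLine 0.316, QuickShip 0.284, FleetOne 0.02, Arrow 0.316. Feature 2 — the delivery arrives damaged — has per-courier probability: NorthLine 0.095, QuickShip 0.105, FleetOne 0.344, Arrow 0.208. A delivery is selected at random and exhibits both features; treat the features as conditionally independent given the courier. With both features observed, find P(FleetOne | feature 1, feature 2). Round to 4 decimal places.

0.0314

By Bayes' rule, posterior ∝ prior × likelihood:
  NorthLine: 0.28 × 0.316 × 0.095 = 0.0084056
  QuickShip: 0.39 × 0.284 × 0.105 = 0.0116298
  FleetOne: 0.15 × 0.02 × 0.344 = 0.001032
  Arrow: 0.18 × 0.316 × 0.208 = 0.01183104
Sum = 0.03289844.
P(FleetOne | evidence) = 0.001032 / 0.03289844 ≈ 0.0314.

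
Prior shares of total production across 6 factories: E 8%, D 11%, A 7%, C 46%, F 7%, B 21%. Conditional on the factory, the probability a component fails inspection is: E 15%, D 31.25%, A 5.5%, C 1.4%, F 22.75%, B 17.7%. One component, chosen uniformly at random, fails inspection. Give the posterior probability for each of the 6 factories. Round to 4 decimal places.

Prior × likelihood for each hypothesis:
  E: 0.08 × 0.15 = 0.012
  D: 0.11 × 0.3125 = 0.034375
  A: 0.07 × 0.055 = 0.00385
  C: 0.46 × 0.014 = 0.00644
  F: 0.07 × 0.2275 = 0.015925
  B: 0.21 × 0.177 = 0.03717
Normalizing constant = 0.10976.
P(E | nonconforming) = 0.012/0.10976 ≈ 0.1093
P(D | nonconforming) = 0.034375/0.10976 ≈ 0.3132
P(A | nonconforming) = 0.00385/0.10976 ≈ 0.0351
P(C | nonconforming) = 0.00644/0.10976 ≈ 0.0587
P(F | nonconforming) = 0.015925/0.10976 ≈ 0.1451
P(B | nonconforming) = 0.03717/0.10976 ≈ 0.3386
(Check: 0.1093+0.3132+0.0351+0.0587+0.1451+0.3386 = 1.0000.)

E 0.1093, D 0.3132, A 0.0351, C 0.0587, F 0.1451, B 0.3386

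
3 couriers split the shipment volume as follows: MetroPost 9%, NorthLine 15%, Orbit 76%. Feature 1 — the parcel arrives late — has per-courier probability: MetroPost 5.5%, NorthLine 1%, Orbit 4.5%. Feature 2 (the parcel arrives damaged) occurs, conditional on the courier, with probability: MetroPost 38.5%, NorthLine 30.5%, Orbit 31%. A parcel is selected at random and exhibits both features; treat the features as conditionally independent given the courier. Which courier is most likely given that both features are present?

Orbit

By Bayes' rule, posterior ∝ prior × likelihood:
  MetroPost: 0.09 × 0.055 × 0.385 = 0.00190575
  NorthLine: 0.15 × 0.01 × 0.305 = 0.0004575
  Orbit: 0.76 × 0.045 × 0.31 = 0.010602
Sum = 0.01296525.
Largest term belongs to Orbit, so Orbit is most probable.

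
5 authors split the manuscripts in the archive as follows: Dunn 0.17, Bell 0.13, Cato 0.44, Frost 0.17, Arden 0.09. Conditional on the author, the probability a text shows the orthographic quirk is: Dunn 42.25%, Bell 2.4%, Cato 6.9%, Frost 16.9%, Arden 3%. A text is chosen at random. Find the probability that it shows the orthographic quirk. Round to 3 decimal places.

Prior × likelihood for each hypothesis:
  Dunn: 0.17 × 0.4225 = 0.071825
  Bell: 0.13 × 0.024 = 0.00312
  Cato: 0.44 × 0.069 = 0.03036
  Frost: 0.17 × 0.169 = 0.02873
  Arden: 0.09 × 0.03 = 0.0027
P(quirk) = 0.071825 + 0.00312 + 0.03036 + 0.02873 + 0.0027 = 0.136735 → 0.137.

0.137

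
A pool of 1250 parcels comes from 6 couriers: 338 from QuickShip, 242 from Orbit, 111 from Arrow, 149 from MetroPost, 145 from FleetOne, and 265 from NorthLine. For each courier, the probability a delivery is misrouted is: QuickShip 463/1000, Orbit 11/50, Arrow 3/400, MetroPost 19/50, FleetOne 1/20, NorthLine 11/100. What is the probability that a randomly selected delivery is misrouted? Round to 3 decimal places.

0.243

Unnormalized posteriors (prior × likelihood):
  QuickShip: 0.2704 × 0.463 = 0.1251952
  Orbit: 0.1936 × 0.22 = 0.042592
  Arrow: 0.0888 × 0.0075 = 0.000666
  MetroPost: 0.1192 × 0.38 = 0.045296
  FleetOne: 0.116 × 0.05 = 0.0058
  NorthLine: 0.212 × 0.11 = 0.02332
P(misrouted) = 0.1251952 + 0.042592 + 0.000666 + 0.045296 + 0.0058 + 0.02332 = 0.2428692 → 0.243.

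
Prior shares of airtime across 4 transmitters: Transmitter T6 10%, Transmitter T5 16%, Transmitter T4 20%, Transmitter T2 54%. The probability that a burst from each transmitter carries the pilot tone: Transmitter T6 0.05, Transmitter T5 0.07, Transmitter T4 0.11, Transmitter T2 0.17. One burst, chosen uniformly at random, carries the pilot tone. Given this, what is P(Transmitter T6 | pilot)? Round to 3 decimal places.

Unnormalized posteriors (prior × likelihood):
  Transmitter T6: 0.1 × 0.05 = 0.005
  Transmitter T5: 0.16 × 0.07 = 0.0112
  Transmitter T4: 0.2 × 0.11 = 0.022
  Transmitter T2: 0.54 × 0.17 = 0.0918
Sum = 0.13.
P(Transmitter T6 | evidence) = 0.005 / 0.13 ≈ 0.038.

0.038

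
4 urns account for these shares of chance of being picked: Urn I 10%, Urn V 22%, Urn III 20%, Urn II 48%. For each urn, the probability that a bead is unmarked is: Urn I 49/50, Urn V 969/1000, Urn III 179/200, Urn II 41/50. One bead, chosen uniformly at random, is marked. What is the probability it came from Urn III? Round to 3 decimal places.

Taking complements, P(marked | each) = Urn I 0.02, Urn V 0.031, Urn III 0.105, Urn II 0.18.
Prior × likelihood for each hypothesis:
  Urn I: 0.1 × 0.02 = 0.002
  Urn V: 0.22 × 0.031 = 0.00682
  Urn III: 0.2 × 0.105 = 0.021
  Urn II: 0.48 × 0.18 = 0.0864
Normalizing constant = 0.11622.
P(Urn III | evidence) = 0.021 / 0.11622 ≈ 0.181.

0.181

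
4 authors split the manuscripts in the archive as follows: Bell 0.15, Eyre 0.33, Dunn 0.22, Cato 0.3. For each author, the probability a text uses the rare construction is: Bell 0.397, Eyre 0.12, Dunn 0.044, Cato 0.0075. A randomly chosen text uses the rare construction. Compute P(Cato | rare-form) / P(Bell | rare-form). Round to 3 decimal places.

Compute prior × likelihood for every hypothesis:
  Bell: 0.15 × 0.397 = 0.05955
  Eyre: 0.33 × 0.12 = 0.0396
  Dunn: 0.22 × 0.044 = 0.00968
  Cato: 0.3 × 0.0075 = 0.00225
Sum = 0.11108.
The ratio is 0.00225 / 0.05955 (the normalizer cancels) = 0.038.

0.038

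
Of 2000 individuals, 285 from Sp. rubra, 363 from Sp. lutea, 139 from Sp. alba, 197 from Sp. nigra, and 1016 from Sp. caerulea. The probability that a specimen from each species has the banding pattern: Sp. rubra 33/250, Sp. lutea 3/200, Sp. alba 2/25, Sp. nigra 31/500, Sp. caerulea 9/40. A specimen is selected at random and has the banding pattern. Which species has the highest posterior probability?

Unnormalized posteriors (prior × likelihood):
  Sp. rubra: 0.1425 × 0.132 = 0.01881
  Sp. lutea: 0.1815 × 0.015 = 0.0027225
  Sp. alba: 0.0695 × 0.08 = 0.00556
  Sp. nigra: 0.0985 × 0.062 = 0.006107
  Sp. caerulea: 0.508 × 0.225 = 0.1143
Sum = 0.1474995.
Largest term belongs to Sp. caerulea, so Sp. caerulea is most probable.

Sp. caerulea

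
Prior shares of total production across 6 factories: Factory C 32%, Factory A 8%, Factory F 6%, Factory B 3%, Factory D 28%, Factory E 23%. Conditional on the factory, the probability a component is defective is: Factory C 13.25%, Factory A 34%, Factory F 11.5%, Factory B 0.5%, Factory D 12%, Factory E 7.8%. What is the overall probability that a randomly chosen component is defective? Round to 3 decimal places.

0.128

By Bayes' rule, posterior ∝ prior × likelihood:
  Factory C: 0.32 × 0.1325 = 0.0424
  Factory A: 0.08 × 0.34 = 0.0272
  Factory F: 0.06 × 0.115 = 0.0069
  Factory B: 0.03 × 0.005 = 0.00015
  Factory D: 0.28 × 0.12 = 0.0336
  Factory E: 0.23 × 0.078 = 0.01794
P(defective) = 0.0424 + 0.0272 + 0.0069 + 0.00015 + 0.0336 + 0.01794 = 0.12819 → 0.128.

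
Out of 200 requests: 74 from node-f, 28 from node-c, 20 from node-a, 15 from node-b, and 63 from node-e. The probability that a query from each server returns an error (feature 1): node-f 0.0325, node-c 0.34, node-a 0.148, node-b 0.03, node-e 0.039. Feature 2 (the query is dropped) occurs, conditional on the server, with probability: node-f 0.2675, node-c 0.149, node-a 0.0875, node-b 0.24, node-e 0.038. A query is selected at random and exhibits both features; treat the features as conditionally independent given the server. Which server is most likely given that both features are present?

By Bayes' rule, posterior ∝ prior × likelihood:
  node-f: 0.37 × 0.0325 × 0.2675 = 0.0032166875
  node-c: 0.14 × 0.34 × 0.149 = 0.0070924
  node-a: 0.1 × 0.148 × 0.0875 = 0.001295
  node-b: 0.075 × 0.03 × 0.24 = 0.00054
  node-e: 0.315 × 0.039 × 0.038 = 0.00046683
Sum = 0.0126109175.
Largest term belongs to node-c, so node-c is most probable.

node-c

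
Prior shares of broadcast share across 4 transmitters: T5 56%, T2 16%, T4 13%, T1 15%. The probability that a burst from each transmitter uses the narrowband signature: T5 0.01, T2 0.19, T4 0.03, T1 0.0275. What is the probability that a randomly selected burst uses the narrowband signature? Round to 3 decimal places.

0.044

Compute prior × likelihood for every hypothesis:
  T5: 0.56 × 0.01 = 0.0056
  T2: 0.16 × 0.19 = 0.0304
  T4: 0.13 × 0.03 = 0.0039
  T1: 0.15 × 0.0275 = 0.004125
P(narrowband) = 0.0056 + 0.0304 + 0.0039 + 0.004125 = 0.044025 → 0.044.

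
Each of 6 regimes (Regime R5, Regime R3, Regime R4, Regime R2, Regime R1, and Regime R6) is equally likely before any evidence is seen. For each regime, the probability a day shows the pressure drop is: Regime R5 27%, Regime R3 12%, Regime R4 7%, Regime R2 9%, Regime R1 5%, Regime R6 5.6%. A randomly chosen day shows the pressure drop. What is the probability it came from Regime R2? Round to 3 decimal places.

0.137

Since the prior is uniform, the posterior is proportional to the likelihood:
  Regime R5: 0.27
  Regime R3: 0.12
  Regime R4: 0.07
  Regime R2: 0.09
  Regime R1: 0.05
  Regime R6: 0.056
Sum = 0.656.
P(Regime R2 | evidence) = 0.09 / 0.656 ≈ 0.137.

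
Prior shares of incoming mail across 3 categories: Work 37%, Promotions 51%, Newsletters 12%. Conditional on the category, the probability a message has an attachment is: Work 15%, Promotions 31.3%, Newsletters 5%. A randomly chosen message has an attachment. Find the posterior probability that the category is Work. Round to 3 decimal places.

0.251

Compute prior × likelihood for every hypothesis:
  Work: 0.37 × 0.15 = 0.0555
  Promotions: 0.51 × 0.313 = 0.15963
  Newsletters: 0.12 × 0.05 = 0.006
Total = 0.22113.
P(Work | evidence) = 0.0555 / 0.22113 ≈ 0.251.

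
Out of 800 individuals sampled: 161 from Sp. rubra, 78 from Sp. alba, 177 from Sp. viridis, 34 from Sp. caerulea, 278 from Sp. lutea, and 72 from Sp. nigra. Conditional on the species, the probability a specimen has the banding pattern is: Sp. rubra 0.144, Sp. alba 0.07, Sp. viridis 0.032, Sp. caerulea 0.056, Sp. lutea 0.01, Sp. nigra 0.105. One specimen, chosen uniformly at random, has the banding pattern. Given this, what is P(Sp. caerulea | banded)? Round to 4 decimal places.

By Bayes' rule, posterior ∝ prior × likelihood:
  Sp. rubra: 0.20125 × 0.144 = 0.02898
  Sp. alba: 0.0975 × 0.07 = 0.006825
  Sp. viridis: 0.22125 × 0.032 = 0.00708
  Sp. caerulea: 0.0425 × 0.056 = 0.00238
  Sp. lutea: 0.3475 × 0.01 = 0.003475
  Sp. nigra: 0.09 × 0.105 = 0.00945
Total = 0.05819.
P(Sp. caerulea | evidence) = 0.00238 / 0.05819 ≈ 0.0409.

0.0409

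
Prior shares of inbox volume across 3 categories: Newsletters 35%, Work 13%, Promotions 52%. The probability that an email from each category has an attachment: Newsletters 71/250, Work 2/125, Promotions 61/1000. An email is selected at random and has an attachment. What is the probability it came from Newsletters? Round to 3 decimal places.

0.746

Unnormalized posteriors (prior × likelihood):
  Newsletters: 0.35 × 0.284 = 0.0994
  Work: 0.13 × 0.016 = 0.00208
  Promotions: 0.52 × 0.061 = 0.03172
Sum = 0.1332.
P(Newsletters | evidence) = 0.0994 / 0.1332 ≈ 0.746.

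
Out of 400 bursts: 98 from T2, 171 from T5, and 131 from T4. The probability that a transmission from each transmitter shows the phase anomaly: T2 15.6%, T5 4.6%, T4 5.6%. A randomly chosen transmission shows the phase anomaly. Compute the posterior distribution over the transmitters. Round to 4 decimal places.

Compute prior × likelihood for every hypothesis:
  T2: 0.245 × 0.156 = 0.03822
  T5: 0.4275 × 0.046 = 0.019665
  T4: 0.3275 × 0.056 = 0.01834
Sum = 0.076225.
P(T2 | anomaly) = 0.03822/0.076225 ≈ 0.5014
P(T5 | anomaly) = 0.019665/0.076225 ≈ 0.2580
P(T4 | anomaly) = 0.01834/0.076225 ≈ 0.2406

T2 0.5014, T5 0.2580, T4 0.2406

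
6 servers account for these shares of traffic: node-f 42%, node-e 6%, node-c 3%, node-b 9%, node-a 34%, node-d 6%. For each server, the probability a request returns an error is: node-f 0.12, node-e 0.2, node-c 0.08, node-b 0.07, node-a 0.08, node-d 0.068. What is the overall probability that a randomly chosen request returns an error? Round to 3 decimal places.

0.102

Compute prior × likelihood for every hypothesis:
  node-f: 0.42 × 0.12 = 0.0504
  node-e: 0.06 × 0.2 = 0.012
  node-c: 0.03 × 0.08 = 0.0024
  node-b: 0.09 × 0.07 = 0.0063
  node-a: 0.34 × 0.08 = 0.0272
  node-d: 0.06 × 0.068 = 0.00408
P(error) = 0.0504 + 0.012 + 0.0024 + 0.0063 + 0.0272 + 0.00408 = 0.10238 → 0.102.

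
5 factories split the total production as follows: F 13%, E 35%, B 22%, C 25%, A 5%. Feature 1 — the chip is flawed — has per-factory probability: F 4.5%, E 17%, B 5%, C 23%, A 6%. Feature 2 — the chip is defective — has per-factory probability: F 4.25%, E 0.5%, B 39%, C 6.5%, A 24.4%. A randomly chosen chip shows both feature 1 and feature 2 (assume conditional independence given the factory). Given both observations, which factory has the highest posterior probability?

B

Prior × likelihood for each hypothesis:
  F: 0.13 × 0.045 × 0.0425 = 0.000248625
  E: 0.35 × 0.17 × 0.005 = 0.0002975
  B: 0.22 × 0.05 × 0.39 = 0.00429
  C: 0.25 × 0.23 × 0.065 = 0.0037375
  A: 0.05 × 0.06 × 0.244 = 0.000732
Total = 0.009305625.
Largest term belongs to B, so B is most probable.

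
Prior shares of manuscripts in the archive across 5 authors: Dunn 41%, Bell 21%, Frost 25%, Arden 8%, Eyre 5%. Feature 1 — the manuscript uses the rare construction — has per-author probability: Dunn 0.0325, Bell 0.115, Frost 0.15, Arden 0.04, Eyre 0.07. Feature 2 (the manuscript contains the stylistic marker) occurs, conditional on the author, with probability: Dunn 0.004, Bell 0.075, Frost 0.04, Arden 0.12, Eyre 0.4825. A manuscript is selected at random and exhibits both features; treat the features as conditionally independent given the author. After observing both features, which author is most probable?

Bell

Compute prior × likelihood for every hypothesis:
  Dunn: 0.41 × 0.0325 × 0.004 = 0.0000533
  Bell: 0.21 × 0.115 × 0.075 = 0.00181125
  Frost: 0.25 × 0.15 × 0.04 = 0.0015
  Arden: 0.08 × 0.04 × 0.12 = 0.000384
  Eyre: 0.05 × 0.07 × 0.4825 = 0.00168875
Normalizing constant = 0.0054373.
Largest term belongs to Bell, so Bell is most probable.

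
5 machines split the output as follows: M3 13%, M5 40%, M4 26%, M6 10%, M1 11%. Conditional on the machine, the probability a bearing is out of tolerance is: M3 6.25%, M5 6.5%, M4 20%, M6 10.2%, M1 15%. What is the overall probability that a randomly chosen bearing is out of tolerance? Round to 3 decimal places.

By Bayes' rule, posterior ∝ prior × likelihood:
  M3: 0.13 × 0.0625 = 0.008125
  M5: 0.4 × 0.065 = 0.026
  M4: 0.26 × 0.2 = 0.052
  M6: 0.1 × 0.102 = 0.0102
  M1: 0.11 × 0.15 = 0.0165
P(oversize) = 0.008125 + 0.026 + 0.052 + 0.0102 + 0.0165 = 0.112825 → 0.113.

0.113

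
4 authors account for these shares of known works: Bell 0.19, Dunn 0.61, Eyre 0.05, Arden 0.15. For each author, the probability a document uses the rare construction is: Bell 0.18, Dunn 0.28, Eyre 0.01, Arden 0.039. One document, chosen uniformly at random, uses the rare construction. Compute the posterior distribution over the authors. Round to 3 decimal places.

Prior × likelihood for each hypothesis:
  Bell: 0.19 × 0.18 = 0.0342
  Dunn: 0.61 × 0.28 = 0.1708
  Eyre: 0.05 × 0.01 = 0.0005
  Arden: 0.15 × 0.039 = 0.00585
Sum = 0.21135.
P(Bell | rare-form) = 0.0342/0.21135 ≈ 0.162
P(Dunn | rare-form) = 0.1708/0.21135 ≈ 0.808
P(Eyre | rare-form) = 0.0005/0.21135 ≈ 0.002
P(Arden | rare-form) = 0.00585/0.21135 ≈ 0.028

Bell 0.162, Dunn 0.808, Eyre 0.002, Arden 0.028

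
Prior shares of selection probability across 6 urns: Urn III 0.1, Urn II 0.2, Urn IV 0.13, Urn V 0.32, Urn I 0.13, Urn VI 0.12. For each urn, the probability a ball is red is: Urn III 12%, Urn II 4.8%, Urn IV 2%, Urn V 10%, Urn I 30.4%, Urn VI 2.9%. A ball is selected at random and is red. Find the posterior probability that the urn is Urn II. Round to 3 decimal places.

0.097

Compute prior × likelihood for every hypothesis:
  Urn III: 0.1 × 0.12 = 0.012
  Urn II: 0.2 × 0.048 = 0.0096
  Urn IV: 0.13 × 0.02 = 0.0026
  Urn V: 0.32 × 0.1 = 0.032
  Urn I: 0.13 × 0.304 = 0.03952
  Urn VI: 0.12 × 0.029 = 0.00348
Total = 0.0992.
P(Urn II | evidence) = 0.0096 / 0.0992 ≈ 0.097.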